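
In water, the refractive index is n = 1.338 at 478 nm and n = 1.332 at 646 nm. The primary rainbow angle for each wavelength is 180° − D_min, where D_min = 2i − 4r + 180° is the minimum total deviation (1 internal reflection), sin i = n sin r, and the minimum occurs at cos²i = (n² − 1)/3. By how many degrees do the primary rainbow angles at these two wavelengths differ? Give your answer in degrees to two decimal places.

0.87°

At 478 nm (n = 1.338): cos²i = 0.26341 → i = 59.120°, r = 39.899°, D_min = 138.643°, rainbow angle = 41.357°.
At 646 nm (n = 1.332): cos²i = 0.25807 → i = 59.469°, r = 40.290°, D_min = 137.776°, rainbow angle = 42.224°.
Angular width = |41.357° − 42.224°| = 0.867°.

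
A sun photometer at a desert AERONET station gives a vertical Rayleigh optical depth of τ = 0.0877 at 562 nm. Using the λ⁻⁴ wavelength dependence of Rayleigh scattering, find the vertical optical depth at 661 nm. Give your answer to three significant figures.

τ(661 nm) = τ(562 nm) × (562/661)⁴ = 0.0877 × (0.8502)⁴ = 0.0877 × 0.5226 = 0.0458.

0.0458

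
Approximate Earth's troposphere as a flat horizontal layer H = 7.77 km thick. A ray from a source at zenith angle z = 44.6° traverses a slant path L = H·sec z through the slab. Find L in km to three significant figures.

sec z = 1/cos 44.6° = 1.4044.
L = 7.77 × 1.4044 = 10.913 km.

10.9 km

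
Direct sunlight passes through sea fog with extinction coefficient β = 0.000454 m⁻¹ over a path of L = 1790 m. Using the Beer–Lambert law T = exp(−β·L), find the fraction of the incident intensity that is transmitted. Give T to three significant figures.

τ = β·L = 0.000454 × 1790 = 0.8127.
T = exp(−0.8127) = 0.4437.

0.444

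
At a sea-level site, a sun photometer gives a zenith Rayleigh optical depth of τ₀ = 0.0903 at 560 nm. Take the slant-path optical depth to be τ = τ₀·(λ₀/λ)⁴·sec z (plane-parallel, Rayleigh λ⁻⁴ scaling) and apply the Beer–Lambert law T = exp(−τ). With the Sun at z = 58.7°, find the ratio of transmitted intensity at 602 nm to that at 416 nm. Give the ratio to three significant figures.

1.55

Airmass: sec 58.7° = 1.9249.
τ(602 nm) = 0.0903 × (560/602)⁴ × 1.9249 = 0.0903 × 0.7488 × 1.9249 = 0.1302.
τ(416 nm) = 0.0903 × (560/416)⁴ × 1.9249 = 0.0903 × 3.2838 × 1.9249 = 0.5708.
T(602)/T(416) = exp(τ_B − τ_A) = exp(0.4406) = 1.5537.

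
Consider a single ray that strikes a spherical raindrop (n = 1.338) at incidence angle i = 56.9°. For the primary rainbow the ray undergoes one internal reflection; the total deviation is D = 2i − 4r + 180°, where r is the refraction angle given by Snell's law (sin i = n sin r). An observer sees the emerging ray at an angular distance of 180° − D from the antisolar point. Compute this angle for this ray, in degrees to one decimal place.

sin r = sin 56.9° / 1.338 = 0.8377/1.338 = 0.6261; r = 38.76°.
D = 2·56.9° − 4·38.76° + 180° = 113.80° − 155.05° + 180° = 138.75°.
Angle from antisolar point = 180° − D = 41.25°.

41.3°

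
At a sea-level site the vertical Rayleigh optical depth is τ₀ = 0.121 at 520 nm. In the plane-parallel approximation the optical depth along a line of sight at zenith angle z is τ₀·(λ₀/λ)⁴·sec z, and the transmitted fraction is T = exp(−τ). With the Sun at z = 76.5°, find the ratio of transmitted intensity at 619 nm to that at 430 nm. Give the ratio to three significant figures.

Airmass: sec 76.5° = 4.2837.
τ(619 nm) = 0.121 × (520/619)⁴ × 4.2837 = 0.121 × 0.4980 × 4.2837 = 0.2581.
τ(430 nm) = 0.121 × (520/430)⁴ × 4.2837 = 0.121 × 2.1386 × 4.2837 = 1.1085.
T(619)/T(430) = exp(τ_B − τ_A) = exp(0.8504) = 2.3405.

2.34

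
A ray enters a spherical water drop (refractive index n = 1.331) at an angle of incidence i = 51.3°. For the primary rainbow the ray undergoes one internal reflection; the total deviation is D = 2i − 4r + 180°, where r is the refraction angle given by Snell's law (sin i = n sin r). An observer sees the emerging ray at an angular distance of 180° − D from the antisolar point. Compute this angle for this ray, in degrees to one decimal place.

41.0°

sin r = sin 51.3° / 1.331 = 0.7804/1.331 = 0.5863; r = 35.90°.
D = 2·51.3° − 4·35.90° + 180° = 102.60° − 143.59° + 180° = 139.01°.
Angle from antisolar point = 180° − D = 40.99°.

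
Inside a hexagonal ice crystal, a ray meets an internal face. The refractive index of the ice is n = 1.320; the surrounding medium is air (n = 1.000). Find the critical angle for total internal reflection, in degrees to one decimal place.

49.3°

sin θ_c = n_air / n = 1.000 / 1.320 = 0.7576.
θ_c = arcsin(0.7576) = 49.25°.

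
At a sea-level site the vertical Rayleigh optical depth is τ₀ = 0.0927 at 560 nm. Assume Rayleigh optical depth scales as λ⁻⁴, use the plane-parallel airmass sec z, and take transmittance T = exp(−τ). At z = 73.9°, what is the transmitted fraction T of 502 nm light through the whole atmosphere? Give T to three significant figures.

sec 73.9° = 3.6060.
τ = 0.0927 × (560/502)⁴ × 3.6060 = 0.0927 × 1.5486 × 3.6060 = 0.5177.
T = exp(−0.5177) = 0.5959.

0.596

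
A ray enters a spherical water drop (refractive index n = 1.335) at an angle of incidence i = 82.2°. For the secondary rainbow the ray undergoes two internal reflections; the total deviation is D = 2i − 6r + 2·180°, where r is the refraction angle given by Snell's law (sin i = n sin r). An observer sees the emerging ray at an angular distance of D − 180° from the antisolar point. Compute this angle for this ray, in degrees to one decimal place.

sin r = sin 82.2° / 1.335 = 0.9907/1.335 = 0.7421; r = 47.91°.
D = 2·82.2° − 6·47.91° + 2·180° = 164.40° − 287.48° + 360° = 236.92°.
Angle from antisolar point = D − 180° = 56.92°.

56.9°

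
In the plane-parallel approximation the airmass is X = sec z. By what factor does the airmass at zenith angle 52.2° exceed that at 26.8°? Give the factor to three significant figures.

X(52.2°)/X(26.8°) = sec 52.2° / sec 26.8° = cos 26.8° / cos 52.2° = 0.8926/0.6129 = 1.4563.

1.46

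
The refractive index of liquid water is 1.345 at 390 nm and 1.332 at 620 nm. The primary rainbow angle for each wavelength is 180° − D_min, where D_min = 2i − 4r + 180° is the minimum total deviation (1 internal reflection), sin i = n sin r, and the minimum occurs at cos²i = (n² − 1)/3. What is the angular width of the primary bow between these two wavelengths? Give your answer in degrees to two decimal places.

1.86°

At 390 nm (n = 1.345): cos²i = 0.26967 → i = 58.715°, r = 39.448°, D_min = 139.635°, rainbow angle = 40.365°.
At 620 nm (n = 1.332): cos²i = 0.25807 → i = 59.469°, r = 40.290°, D_min = 137.776°, rainbow angle = 42.224°.
Angular width = |40.365° − 42.224°| = 1.859°.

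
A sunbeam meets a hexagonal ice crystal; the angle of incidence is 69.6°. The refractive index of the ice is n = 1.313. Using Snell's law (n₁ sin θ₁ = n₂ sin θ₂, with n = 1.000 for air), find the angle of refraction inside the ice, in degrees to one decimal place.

45.5°

Snell: sin θ_r = sin θ_i / n = sin 69.6° / 1.313 = 0.9373 / 1.313 = 0.7138.
θ_r = arcsin(0.7138) = 45.55°.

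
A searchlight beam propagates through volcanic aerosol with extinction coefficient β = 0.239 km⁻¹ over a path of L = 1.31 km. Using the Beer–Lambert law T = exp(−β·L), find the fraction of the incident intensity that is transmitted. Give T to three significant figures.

0.731

τ = β·L = 0.239 × 1.31 = 0.3131.
T = exp(−0.3131) = 0.7312.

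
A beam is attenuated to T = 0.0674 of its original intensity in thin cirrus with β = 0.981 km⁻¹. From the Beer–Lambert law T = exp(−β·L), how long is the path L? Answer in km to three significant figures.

Beer–Lambert: T = exp(−βL) ⇒ L = −ln(T)/β = −ln(0.0674)/0.981 = 2.6971/0.981 = 2.749 km.

2.75 km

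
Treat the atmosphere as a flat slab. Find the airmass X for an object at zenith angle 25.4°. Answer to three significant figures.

1.11

X = sec z = 1/cos 25.4° = 1/0.9033 = 1.1070.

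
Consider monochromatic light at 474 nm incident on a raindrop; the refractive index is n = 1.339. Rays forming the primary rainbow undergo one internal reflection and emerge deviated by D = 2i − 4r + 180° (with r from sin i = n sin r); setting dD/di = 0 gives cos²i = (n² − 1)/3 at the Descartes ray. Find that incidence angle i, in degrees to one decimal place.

59.1°

cos²i = (1.339² − 1)/3 = (1.79292 − 1)/3 = 0.26431.
cos i = 0.51411, so i = 59.062°.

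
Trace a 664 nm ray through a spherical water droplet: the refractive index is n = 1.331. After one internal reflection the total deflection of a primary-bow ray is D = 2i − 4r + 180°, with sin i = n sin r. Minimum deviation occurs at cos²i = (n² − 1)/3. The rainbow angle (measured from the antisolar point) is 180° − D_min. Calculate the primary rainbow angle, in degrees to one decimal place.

cos²i = (1.77156 − 1)/3 = 0.25719; i = arccos(0.50714) = 59.527°.
sin r = sin 59.527°/1.331 = 0.64753; r = 40.356°.
D_min = 2·59.527° − 4·40.356° + 180° = 137.630°.
Rainbow angle = 180° − D_min = 42.370°.

42.4°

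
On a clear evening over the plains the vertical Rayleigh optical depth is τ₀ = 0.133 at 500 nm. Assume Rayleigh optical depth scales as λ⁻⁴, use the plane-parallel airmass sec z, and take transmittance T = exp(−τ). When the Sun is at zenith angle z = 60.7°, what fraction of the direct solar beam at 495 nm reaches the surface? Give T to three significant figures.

0.754

sec 60.7° = 2.0434.
τ = 0.133 × (500/495)⁴ × 2.0434 = 0.133 × 1.0410 × 2.0434 = 0.2829.
T = exp(−0.2829) = 0.7536.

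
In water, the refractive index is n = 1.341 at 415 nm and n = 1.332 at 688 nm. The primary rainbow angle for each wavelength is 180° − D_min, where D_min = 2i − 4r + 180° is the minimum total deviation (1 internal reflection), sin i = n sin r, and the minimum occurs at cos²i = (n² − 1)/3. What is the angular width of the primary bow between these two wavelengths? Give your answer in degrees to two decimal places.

1.29°

At 415 nm (n = 1.341): cos²i = 0.26609 → i = 58.946°, r = 39.705°, D_min = 139.071°, rainbow angle = 40.929°.
At 688 nm (n = 1.332): cos²i = 0.25807 → i = 59.469°, r = 40.290°, D_min = 137.776°, rainbow angle = 42.224°.
Angular width = |40.929° − 42.224°| = 1.295°.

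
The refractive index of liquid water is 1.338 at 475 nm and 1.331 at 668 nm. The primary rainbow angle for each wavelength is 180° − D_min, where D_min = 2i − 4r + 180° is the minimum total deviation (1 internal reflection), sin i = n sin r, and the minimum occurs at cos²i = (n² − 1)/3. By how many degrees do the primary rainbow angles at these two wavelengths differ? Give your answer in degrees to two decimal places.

At 475 nm (n = 1.338): cos²i = 0.26341 → i = 59.120°, r = 39.899°, D_min = 138.643°, rainbow angle = 41.357°.
At 668 nm (n = 1.331): cos²i = 0.25719 → i = 59.527°, r = 40.356°, D_min = 137.630°, rainbow angle = 42.370°.
Angular width = |41.357° − 42.370°| = 1.013°.

1.01°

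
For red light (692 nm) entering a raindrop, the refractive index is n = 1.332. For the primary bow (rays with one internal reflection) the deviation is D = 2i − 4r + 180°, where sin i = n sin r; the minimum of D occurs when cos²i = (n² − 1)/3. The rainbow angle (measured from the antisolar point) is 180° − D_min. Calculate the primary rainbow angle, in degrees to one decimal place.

cos²i = (1.77422 − 1)/3 = 0.25807; i = arccos(0.50801) = 59.469°.
sin r = sin 59.469°/1.332 = 0.64666; r = 40.290°.
D_min = 2·59.469° − 4·40.290° + 180° = 137.776°.
Rainbow angle = 180° − D_min = 42.224°.

42.2°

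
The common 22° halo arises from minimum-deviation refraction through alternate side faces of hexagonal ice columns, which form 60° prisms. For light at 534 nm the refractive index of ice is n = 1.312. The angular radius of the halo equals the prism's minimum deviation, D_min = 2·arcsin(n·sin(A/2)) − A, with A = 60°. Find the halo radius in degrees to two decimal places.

21.99°

n·sin(A/2) = 1.312 × sin 30° = 1.312 × 0.5000 = 0.6560.
D_min = 2·arcsin(0.6560) − 60° = 2 × 40.996° − 60° = 21.991°.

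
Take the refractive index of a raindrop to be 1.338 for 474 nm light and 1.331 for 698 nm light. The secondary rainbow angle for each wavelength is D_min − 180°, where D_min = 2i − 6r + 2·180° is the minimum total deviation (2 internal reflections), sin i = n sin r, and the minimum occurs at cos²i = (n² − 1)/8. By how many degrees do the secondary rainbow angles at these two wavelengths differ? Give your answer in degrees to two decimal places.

1.83°

At 474 nm (n = 1.338): cos²i = 0.09878 → i = 71.682°, r = 45.195°, D_min = 232.193°, rainbow angle = 52.193°.
At 698 nm (n = 1.331): cos²i = 0.09645 → i = 71.907°, r = 45.575°, D_min = 230.365°, rainbow angle = 50.365°.
Angular width = |52.193° − 50.365°| = 1.828°.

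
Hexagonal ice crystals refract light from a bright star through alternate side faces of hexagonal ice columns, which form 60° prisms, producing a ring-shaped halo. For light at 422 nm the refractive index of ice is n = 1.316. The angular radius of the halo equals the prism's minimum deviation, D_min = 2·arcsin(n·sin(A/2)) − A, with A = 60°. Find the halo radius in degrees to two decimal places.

n·sin(A/2) = 1.316 × sin 30° = 1.316 × 0.5000 = 0.6580.
D_min = 2·arcsin(0.6580) − 60° = 2 × 41.148° − 60° = 22.295°.

22.30°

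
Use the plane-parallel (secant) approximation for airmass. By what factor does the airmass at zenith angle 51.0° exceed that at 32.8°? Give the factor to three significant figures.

1.34

X(51.0°)/X(32.8°) = sec 51.0° / sec 32.8° = cos 32.8° / cos 51.0° = 0.8406/0.6293 = 1.3357.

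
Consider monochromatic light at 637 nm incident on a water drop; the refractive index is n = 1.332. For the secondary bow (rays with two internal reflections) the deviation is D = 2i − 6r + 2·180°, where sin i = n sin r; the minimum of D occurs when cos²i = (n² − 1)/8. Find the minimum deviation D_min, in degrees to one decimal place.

cos²i = (1.77422 − 1)/8 = 0.09678; i = arccos(0.31109) = 71.875°.
sin r = sin 71.875°/1.332 = 0.71350; r = 45.520°.
D_min = 2·71.875° − 6·45.520° + 360° = 230.628°.

230.6°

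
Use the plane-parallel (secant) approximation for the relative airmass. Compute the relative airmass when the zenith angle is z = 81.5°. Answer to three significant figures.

6.77

X = sec z = 1/cos 81.5° = 1/0.1478 = 6.7655.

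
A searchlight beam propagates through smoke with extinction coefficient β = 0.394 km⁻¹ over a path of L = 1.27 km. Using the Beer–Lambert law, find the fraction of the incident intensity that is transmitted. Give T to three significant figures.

0.606

τ = β·L = 0.394 × 1.27 = 0.5004.
T = exp(−0.5004) = 0.6063.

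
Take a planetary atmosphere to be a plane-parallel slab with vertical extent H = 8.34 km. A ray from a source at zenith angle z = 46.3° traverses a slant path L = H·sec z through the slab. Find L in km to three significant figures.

12.1 km

sec z = 1/cos 46.3° = 1.4474.
L = 8.34 × 1.4474 = 12.072 km.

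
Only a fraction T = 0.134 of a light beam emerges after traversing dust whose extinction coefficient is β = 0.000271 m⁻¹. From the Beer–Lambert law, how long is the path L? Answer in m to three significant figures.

7420 m

Beer–Lambert: T = exp(−βL) ⇒ L = −ln(T)/β = −ln(0.134)/0.000271 = 2.0099/0.000271 = 7417 m.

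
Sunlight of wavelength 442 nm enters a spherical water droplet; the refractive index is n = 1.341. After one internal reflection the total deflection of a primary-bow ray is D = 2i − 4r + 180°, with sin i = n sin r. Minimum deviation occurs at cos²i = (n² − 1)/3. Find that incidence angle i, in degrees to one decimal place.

58.9°

cos²i = (1.341² − 1)/3 = (1.79828 − 1)/3 = 0.26609.
cos i = 0.51584, so i = 58.946°.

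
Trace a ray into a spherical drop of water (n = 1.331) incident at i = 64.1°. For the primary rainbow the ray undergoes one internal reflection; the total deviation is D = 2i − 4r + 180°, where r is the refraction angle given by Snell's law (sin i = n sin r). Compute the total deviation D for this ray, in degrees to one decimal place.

sin r = sin 64.1° / 1.331 = 0.8996/1.331 = 0.6759; r = 42.52°.
D = 2·64.1° − 4·42.52° + 180° = 128.20° − 170.08° + 180° = 138.12°.

138.1°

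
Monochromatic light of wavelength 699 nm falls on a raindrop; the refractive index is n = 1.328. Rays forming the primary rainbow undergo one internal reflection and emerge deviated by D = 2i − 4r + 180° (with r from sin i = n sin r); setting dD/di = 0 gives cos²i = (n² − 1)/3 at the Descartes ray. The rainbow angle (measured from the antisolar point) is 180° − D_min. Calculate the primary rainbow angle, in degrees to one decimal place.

cos²i = (1.76358 − 1)/3 = 0.25453; i = arccos(0.50451) = 59.701°.
sin r = sin 59.701°/1.328 = 0.65016; r = 40.553°.
D_min = 2·59.701° − 4·40.553° + 180° = 137.189°.
Rainbow angle = 180° − D_min = 42.811°.

42.8°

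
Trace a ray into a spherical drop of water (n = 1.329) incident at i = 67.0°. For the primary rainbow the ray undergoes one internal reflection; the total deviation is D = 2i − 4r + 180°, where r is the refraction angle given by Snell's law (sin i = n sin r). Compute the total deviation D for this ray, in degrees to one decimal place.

sin r = sin 67.0° / 1.329 = 0.9205/1.329 = 0.6926; r = 43.84°.
D = 2·67.0° − 4·43.84° + 180° = 134.00° − 175.35° + 180° = 138.65°.

138.6°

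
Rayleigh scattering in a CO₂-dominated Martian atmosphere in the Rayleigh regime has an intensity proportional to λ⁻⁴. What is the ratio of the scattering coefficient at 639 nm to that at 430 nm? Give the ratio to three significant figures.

0.205

Rayleigh scattering ∝ λ⁻⁴, so the ratio of coefficients is the inverse fourth power of the wavelength ratio.
σ(639)/σ(430) = (430/639)⁴ = (0.6729)⁴ = 0.2051.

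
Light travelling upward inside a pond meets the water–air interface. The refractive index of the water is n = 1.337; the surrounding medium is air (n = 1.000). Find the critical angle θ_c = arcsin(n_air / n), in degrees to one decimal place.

48.4°

sin θ_c = n_air / n = 1.000 / 1.337 = 0.7479.
θ_c = arcsin(0.7479) = 48.41°.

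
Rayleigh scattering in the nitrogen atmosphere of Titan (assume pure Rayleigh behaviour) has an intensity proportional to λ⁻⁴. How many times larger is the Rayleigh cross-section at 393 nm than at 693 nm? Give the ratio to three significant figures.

9.67

Rayleigh scattering ∝ λ⁻⁴, so the ratio of coefficients is the inverse fourth power of the wavelength ratio.
σ(393)/σ(693) = (693/393)⁴ = (1.7634)⁴ = 9.669.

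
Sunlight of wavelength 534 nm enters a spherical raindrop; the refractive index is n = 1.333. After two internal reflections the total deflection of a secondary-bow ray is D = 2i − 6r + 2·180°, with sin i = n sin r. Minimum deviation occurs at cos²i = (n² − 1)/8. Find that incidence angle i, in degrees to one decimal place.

cos²i = (1.333² − 1)/8 = (1.77689 − 1)/8 = 0.09711.
cos i = 0.31163, so i = 71.843°.

71.8°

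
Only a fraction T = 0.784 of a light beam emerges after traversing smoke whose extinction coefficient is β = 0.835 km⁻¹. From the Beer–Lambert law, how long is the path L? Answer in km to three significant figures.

Beer–Lambert: T = exp(−βL) ⇒ L = −ln(T)/β = −ln(0.784)/0.835 = 0.2433/0.835 = 0.2914 km.

0.291 km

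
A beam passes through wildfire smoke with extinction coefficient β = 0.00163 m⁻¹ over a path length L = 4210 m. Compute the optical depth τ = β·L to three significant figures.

τ = β·L = 0.00163 × 4210 = 6.8623.

6.86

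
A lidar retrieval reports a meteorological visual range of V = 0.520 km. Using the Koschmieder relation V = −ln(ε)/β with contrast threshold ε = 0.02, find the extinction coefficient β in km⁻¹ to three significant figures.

β = −ln(0.02) / V = 3.912 / 0.520 = 7.5231 km⁻¹.

7.52 km⁻¹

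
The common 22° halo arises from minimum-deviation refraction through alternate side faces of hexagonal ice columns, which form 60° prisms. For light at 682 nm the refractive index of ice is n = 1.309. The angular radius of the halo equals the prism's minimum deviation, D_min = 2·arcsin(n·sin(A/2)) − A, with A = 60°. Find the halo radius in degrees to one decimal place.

21.8°

n·sin(A/2) = 1.309 × sin 30° = 1.309 × 0.5000 = 0.6545.
D_min = 2·arcsin(0.6545) − 60° = 2 × 40.882° − 60° = 21.763°.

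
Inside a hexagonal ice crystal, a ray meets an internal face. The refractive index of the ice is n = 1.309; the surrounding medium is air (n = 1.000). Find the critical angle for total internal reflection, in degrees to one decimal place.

sin θ_c = n_air / n = 1.000 / 1.309 = 0.7639.
θ_c = arcsin(0.7639) = 49.81°.

49.8°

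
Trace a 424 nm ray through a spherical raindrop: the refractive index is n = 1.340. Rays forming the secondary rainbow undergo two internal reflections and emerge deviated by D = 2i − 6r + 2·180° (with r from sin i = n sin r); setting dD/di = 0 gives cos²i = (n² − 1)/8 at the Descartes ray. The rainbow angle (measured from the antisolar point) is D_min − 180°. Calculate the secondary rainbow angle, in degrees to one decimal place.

cos²i = (1.79560 − 1)/8 = 0.09945; i = arccos(0.31536) = 71.618°.
sin r = sin 71.618°/1.340 = 0.70819; r = 45.088°.
D_min = 2·71.618° − 6·45.088° + 360° = 232.709°.
Rainbow angle = D_min − 180° = 52.709°.

52.7°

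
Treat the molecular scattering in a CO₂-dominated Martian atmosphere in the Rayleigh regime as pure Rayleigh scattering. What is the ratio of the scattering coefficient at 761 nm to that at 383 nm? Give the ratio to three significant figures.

Rayleigh scattering ∝ λ⁻⁴, so the ratio of coefficients is the inverse fourth power of the wavelength ratio.
σ(761)/σ(383) = (383/761)⁴ = (0.5033)⁴ = 0.06416.

0.0642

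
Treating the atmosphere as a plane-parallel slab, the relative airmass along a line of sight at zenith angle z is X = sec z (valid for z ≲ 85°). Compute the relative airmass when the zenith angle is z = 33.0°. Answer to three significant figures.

X = sec z = 1/cos 33.0° = 1/0.8387 = 1.1924.

1.19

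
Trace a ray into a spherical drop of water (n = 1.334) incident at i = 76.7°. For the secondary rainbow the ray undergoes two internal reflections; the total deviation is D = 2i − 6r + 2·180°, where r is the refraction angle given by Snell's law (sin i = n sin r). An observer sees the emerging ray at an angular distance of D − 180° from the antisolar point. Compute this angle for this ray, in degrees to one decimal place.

sin r = sin 76.7° / 1.334 = 0.9732/1.334 = 0.7295; r = 46.85°.
D = 2·76.7° − 6·46.85° + 2·180° = 153.40° − 281.08° + 360° = 232.32°.
Angle from antisolar point = D − 180° = 52.32°.

52.3°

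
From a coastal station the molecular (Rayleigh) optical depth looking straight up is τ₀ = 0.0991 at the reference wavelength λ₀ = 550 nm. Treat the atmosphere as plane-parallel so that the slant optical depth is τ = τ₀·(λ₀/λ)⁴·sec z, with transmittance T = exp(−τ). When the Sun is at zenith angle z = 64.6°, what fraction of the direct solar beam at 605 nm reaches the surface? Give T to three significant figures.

0.854

sec 64.6° = 2.3314.
τ = 0.0991 × (550/605)⁴ × 2.3314 = 0.0991 × 0.6830 × 2.3314 = 0.1578.
T = exp(−0.1578) = 0.8540.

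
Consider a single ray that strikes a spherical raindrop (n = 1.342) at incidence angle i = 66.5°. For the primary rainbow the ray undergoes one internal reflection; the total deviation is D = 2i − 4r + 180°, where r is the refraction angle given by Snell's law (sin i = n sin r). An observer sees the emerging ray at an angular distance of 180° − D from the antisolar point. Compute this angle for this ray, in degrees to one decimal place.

sin r = sin 66.5° / 1.342 = 0.9171/1.342 = 0.6834; r = 43.11°.
D = 2·66.5° − 4·43.11° + 180° = 133.00° − 172.42° + 180° = 140.58°.
Angle from antisolar point = 180° − D = 39.42°.

39.4°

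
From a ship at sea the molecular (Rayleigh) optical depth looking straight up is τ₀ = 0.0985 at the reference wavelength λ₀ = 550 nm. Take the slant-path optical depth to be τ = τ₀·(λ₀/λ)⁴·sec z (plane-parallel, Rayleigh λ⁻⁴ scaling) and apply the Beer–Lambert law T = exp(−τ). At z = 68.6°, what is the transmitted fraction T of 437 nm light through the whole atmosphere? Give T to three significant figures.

sec 68.6° = 2.7407.
τ = 0.0985 × (550/437)⁴ × 2.7407 = 0.0985 × 2.5091 × 2.7407 = 0.6774.
T = exp(−0.6774) = 0.5080.

0.508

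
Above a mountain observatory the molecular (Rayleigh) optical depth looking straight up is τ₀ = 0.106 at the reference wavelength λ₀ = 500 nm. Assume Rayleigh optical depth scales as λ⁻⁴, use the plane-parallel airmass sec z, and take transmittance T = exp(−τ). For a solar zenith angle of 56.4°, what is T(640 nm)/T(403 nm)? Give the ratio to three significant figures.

1.47

Airmass: sec 56.4° = 1.8070.
τ(640 nm) = 0.106 × (500/640)⁴ × 1.8070 = 0.106 × 0.3725 × 1.8070 = 0.0714.
τ(403 nm) = 0.106 × (500/403)⁴ × 1.8070 = 0.106 × 2.3695 × 1.8070 = 0.4539.
T(640)/T(403) = exp(τ_B − τ_A) = exp(0.3825) = 1.4660.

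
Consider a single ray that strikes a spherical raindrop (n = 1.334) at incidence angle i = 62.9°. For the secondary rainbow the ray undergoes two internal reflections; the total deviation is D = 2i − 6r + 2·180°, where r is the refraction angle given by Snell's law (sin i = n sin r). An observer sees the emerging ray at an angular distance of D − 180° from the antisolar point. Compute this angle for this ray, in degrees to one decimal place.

sin r = sin 62.9° / 1.334 = 0.8902/1.334 = 0.6673; r = 41.86°.
D = 2·62.9° − 6·41.86° + 2·180° = 125.80° − 251.17° + 360° = 234.63°.
Angle from antisolar point = D − 180° = 54.63°.

54.6°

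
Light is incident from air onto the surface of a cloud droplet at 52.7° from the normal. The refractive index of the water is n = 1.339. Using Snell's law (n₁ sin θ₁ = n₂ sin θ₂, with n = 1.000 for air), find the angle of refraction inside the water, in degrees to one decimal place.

36.4°

Snell: sin θ_r = sin θ_i / n = sin 52.7° / 1.339 = 0.7955 / 1.339 = 0.5941.
θ_r = arcsin(0.5941) = 36.45°.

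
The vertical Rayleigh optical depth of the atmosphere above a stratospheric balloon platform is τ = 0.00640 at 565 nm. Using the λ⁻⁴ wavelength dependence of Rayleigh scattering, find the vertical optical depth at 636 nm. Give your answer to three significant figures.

τ(636 nm) = τ(565 nm) × (565/636)⁴ = 0.00640 × (0.8884)⁴ = 0.00640 × 0.6228 = 0.0040.

0.00399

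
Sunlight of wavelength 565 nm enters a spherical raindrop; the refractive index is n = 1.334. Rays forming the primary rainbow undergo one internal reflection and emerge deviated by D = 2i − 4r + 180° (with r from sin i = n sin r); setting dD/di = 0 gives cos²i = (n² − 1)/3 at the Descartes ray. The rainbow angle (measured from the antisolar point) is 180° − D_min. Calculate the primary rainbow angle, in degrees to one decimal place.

41.9°

cos²i = (1.77956 − 1)/3 = 0.25985; i = arccos(0.50976) = 59.352°.
sin r = sin 59.352°/1.334 = 0.64492; r = 40.159°.
D_min = 2·59.352° − 4·40.159° + 180° = 138.067°.
Rainbow angle = 180° − D_min = 41.933°.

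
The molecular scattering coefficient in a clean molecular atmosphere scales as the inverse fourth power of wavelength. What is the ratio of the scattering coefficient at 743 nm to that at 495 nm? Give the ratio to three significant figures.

Rayleigh scattering ∝ λ⁻⁴, so the ratio of coefficients is the inverse fourth power of the wavelength ratio.
σ(743)/σ(495) = (495/743)⁴ = (0.6662)⁴ = 0.197.

0.197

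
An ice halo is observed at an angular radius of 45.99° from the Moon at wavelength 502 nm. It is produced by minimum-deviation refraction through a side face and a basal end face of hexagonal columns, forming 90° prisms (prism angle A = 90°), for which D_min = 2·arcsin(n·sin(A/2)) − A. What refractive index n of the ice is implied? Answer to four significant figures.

1.311

Rearranging: n = sin((D_min + A)/2) / sin(A/2).
(D_min + A)/2 = (45.99° + 90°)/2 = 67.995°.
n = sin 67.995° / sin 45° = 0.9272 / 0.7071 = 1.3112.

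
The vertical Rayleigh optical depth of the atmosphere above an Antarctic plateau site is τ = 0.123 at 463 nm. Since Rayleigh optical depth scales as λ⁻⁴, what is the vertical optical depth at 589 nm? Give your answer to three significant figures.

τ(589 nm) = τ(463 nm) × (463/589)⁴ = 0.123 × (0.7861)⁴ = 0.123 × 0.3818 = 0.0470.

0.0470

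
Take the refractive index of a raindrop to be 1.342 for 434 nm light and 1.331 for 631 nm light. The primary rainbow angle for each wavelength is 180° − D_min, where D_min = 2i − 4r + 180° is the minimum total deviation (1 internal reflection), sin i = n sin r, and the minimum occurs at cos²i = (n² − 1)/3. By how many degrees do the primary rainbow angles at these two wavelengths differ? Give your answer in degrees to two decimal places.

1.58°

At 434 nm (n = 1.342): cos²i = 0.26699 → i = 58.888°, r = 39.641°, D_min = 139.213°, rainbow angle = 40.787°.
At 631 nm (n = 1.331): cos²i = 0.25719 → i = 59.527°, r = 40.356°, D_min = 137.630°, rainbow angle = 42.370°.
Angular width = |40.787° − 42.370°| = 1.583°.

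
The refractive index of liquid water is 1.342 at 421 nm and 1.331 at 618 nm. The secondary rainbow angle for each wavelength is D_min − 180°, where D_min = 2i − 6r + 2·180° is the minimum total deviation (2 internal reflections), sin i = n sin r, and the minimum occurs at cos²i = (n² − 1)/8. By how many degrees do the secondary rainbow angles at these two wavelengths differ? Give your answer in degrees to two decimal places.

2.86°

At 421 nm (n = 1.342): cos²i = 0.10012 → i = 71.554°, r = 44.981°, D_min = 233.222°, rainbow angle = 53.222°.
At 618 nm (n = 1.331): cos²i = 0.09645 → i = 71.907°, r = 45.575°, D_min = 230.365°, rainbow angle = 50.365°.
Angular width = |53.222° − 50.365°| = 2.857°.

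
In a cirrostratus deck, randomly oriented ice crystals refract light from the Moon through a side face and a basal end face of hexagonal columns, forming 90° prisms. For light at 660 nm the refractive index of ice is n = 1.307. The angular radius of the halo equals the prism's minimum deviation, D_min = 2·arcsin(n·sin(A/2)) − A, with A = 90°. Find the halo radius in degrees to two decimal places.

45.09°

n·sin(A/2) = 1.307 × sin 45° = 1.307 × 0.7071 = 0.9242.
D_min = 2·arcsin(0.9242) − 90° = 2 × 67.546° − 90° = 45.093°.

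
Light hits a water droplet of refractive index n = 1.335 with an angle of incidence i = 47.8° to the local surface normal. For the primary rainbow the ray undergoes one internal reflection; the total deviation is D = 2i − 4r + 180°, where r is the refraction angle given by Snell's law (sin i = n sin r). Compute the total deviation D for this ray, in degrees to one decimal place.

140.8°

sin r = sin 47.8° / 1.335 = 0.7408/1.335 = 0.5549; r = 33.70°.
D = 2·47.8° − 4·33.70° + 180° = 95.60° − 134.82° + 180° = 140.78°.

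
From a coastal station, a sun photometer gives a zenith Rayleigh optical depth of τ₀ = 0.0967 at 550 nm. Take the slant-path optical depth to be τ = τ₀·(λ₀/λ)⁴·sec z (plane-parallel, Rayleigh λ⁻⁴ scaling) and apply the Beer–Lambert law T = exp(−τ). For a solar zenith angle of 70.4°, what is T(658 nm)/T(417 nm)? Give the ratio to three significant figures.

2.08

Airmass: sec 70.4° = 2.9811.
τ(658 nm) = 0.0967 × (550/658)⁴ × 2.9811 = 0.0967 × 0.4881 × 2.9811 = 0.1407.
τ(417 nm) = 0.0967 × (550/417)⁴ × 2.9811 = 0.0967 × 3.0263 × 2.9811 = 0.8724.
T(658)/T(417) = exp(τ_B − τ_A) = exp(0.7317) = 2.0785.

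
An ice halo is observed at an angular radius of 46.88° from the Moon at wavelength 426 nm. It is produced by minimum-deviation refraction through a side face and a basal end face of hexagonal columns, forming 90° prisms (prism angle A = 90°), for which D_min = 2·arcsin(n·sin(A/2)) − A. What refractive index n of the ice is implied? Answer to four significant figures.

Rearranging: n = sin((D_min + A)/2) / sin(A/2).
(D_min + A)/2 = (46.88° + 90°)/2 = 68.440°.
n = sin 68.440° / sin 45° = 0.9300 / 0.7071 = 1.3153.

1.315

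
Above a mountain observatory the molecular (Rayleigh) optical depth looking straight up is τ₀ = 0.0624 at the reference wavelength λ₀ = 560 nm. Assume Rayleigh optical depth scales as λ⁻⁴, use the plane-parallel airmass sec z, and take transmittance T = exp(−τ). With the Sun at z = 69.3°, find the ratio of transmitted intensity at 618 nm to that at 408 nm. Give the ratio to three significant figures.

Airmass: sec 69.3° = 2.8291.
τ(618 nm) = 0.0624 × (560/618)⁴ × 2.8291 = 0.0624 × 0.6742 × 2.8291 = 0.1190.
τ(408 nm) = 0.0624 × (560/408)⁴ × 2.8291 = 0.0624 × 3.5490 × 2.8291 = 0.6265.
T(618)/T(408) = exp(τ_B − τ_A) = exp(0.5075) = 1.6611.

1.66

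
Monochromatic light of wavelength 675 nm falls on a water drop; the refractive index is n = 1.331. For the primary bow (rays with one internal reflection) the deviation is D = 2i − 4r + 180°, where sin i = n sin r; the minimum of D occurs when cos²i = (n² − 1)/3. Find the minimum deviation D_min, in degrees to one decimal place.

137.6°

cos²i = (1.77156 − 1)/3 = 0.25719; i = arccos(0.50714) = 59.527°.
sin r = sin 59.527°/1.331 = 0.64753; r = 40.356°.
D_min = 2·59.527° − 4·40.356° + 180° = 137.630°.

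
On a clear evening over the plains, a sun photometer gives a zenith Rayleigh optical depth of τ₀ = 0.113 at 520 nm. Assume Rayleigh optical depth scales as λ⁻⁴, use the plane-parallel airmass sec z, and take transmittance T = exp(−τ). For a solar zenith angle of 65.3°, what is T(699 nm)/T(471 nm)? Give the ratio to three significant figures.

1.38

Airmass: sec 65.3° = 2.3931.
τ(699 nm) = 0.113 × (520/699)⁴ × 2.3931 = 0.113 × 0.3063 × 2.3931 = 0.0828.
τ(471 nm) = 0.113 × (520/471)⁴ × 2.3931 = 0.113 × 1.4857 × 2.3931 = 0.4018.
T(699)/T(471) = exp(τ_B − τ_A) = exp(0.3189) = 1.3757.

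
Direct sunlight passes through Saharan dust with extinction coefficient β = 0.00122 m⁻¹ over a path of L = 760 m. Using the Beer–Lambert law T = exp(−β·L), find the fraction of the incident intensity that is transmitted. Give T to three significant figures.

0.396

τ = β·L = 0.00122 × 760 = 0.9272.
T = exp(−0.9272) = 0.3957.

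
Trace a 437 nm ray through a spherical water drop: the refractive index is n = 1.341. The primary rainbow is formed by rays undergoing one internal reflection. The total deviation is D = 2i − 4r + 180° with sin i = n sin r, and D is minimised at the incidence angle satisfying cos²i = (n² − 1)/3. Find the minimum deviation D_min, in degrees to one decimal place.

139.1°

cos²i = (1.79828 − 1)/3 = 0.26609; i = arccos(0.51584) = 58.946°.
sin r = sin 58.946°/1.341 = 0.63884; r = 39.705°.
D_min = 2·58.946° − 4·39.705° + 180° = 139.071°.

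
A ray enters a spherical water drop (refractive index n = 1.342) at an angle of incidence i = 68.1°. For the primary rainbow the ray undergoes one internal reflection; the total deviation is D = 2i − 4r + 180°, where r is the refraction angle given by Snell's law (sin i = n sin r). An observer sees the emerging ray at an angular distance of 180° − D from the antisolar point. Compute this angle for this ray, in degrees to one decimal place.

38.8°

sin r = sin 68.1° / 1.342 = 0.9278/1.342 = 0.6914; r = 43.74°.
D = 2·68.1° − 4·43.74° + 180° = 136.20° − 174.96° + 180° = 141.24°.
Angle from antisolar point = 180° − D = 38.76°.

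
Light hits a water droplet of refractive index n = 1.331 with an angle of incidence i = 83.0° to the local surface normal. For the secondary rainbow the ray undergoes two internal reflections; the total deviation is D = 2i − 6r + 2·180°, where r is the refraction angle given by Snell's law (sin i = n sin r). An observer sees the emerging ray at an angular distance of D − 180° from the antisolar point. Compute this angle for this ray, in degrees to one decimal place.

56.7°

sin r = sin 83.0° / 1.331 = 0.9925/1.331 = 0.7457; r = 48.22°.
D = 2·83.0° − 6·48.22° + 2·180° = 166.00° − 289.32° + 360° = 236.68°.
Angle from antisolar point = D − 180° = 56.68°.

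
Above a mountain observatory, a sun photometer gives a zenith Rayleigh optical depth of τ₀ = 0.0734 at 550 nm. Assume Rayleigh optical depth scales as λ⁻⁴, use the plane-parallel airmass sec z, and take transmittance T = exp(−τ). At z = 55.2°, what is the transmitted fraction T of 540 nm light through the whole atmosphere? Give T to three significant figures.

sec 55.2° = 1.7522.
τ = 0.0734 × (550/540)⁴ × 1.7522 = 0.0734 × 1.0762 × 1.7522 = 0.1384.
T = exp(−0.1384) = 0.8707.

0.871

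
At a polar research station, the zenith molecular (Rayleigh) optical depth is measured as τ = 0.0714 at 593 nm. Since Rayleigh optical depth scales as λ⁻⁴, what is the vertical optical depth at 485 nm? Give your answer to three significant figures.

τ(485 nm) = τ(593 nm) × (593/485)⁴ = 0.0714 × (1.2227)⁴ = 0.0714 × 2.2349 = 0.1596.

0.160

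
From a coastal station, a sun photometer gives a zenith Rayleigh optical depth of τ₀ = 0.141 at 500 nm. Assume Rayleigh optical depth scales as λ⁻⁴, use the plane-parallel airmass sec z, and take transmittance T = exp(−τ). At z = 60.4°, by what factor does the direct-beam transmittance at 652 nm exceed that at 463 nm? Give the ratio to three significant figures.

1.34

Airmass: sec 60.4° = 2.0245.
τ(652 nm) = 0.141 × (500/652)⁴ × 2.0245 = 0.141 × 0.3459 × 2.0245 = 0.0987.
τ(463 nm) = 0.141 × (500/463)⁴ × 2.0245 = 0.141 × 1.3601 × 2.0245 = 0.3882.
T(652)/T(463) = exp(τ_B − τ_A) = exp(0.2895) = 1.3358.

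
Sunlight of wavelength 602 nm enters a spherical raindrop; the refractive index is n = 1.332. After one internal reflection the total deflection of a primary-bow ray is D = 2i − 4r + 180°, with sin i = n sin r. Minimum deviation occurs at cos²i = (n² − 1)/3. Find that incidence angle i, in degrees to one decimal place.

cos²i = (1.332² − 1)/3 = (1.77422 − 1)/3 = 0.25807.
cos i = 0.50801, so i = 59.469°.

59.5°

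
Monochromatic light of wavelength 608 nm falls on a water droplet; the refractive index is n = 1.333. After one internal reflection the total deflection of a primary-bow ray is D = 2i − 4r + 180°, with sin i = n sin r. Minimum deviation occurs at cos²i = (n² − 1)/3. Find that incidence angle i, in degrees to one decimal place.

cos²i = (1.333² − 1)/3 = (1.77689 − 1)/3 = 0.25896.
cos i = 0.50888, so i = 59.410°.

59.4°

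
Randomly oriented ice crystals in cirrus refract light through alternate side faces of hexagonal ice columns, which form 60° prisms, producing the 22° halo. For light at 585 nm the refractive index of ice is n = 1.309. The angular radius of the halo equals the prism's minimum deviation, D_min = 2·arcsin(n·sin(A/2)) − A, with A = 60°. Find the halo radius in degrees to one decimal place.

21.8°

n·sin(A/2) = 1.309 × sin 30° = 1.309 × 0.5000 = 0.6545.
D_min = 2·arcsin(0.6545) − 60° = 2 × 40.882° − 60° = 21.763°.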